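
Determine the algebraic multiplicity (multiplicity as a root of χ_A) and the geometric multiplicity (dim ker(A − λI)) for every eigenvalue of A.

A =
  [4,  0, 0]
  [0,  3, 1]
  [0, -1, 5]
λ = 4: alg = 3, geom = 2

Step 1 — factor the characteristic polynomial to read off the algebraic multiplicities:
  χ_A(x) = (x - 4)^3

Step 2 — compute geometric multiplicities via the rank-nullity identity g(λ) = n − rank(A − λI):
  rank(A − (4)·I) = 1, so dim ker(A − (4)·I) = n − 1 = 2

Summary:
  λ = 4: algebraic multiplicity = 3, geometric multiplicity = 2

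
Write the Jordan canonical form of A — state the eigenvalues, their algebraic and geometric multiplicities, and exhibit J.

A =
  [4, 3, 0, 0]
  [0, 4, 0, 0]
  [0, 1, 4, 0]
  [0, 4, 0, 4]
J_2(4) ⊕ J_1(4) ⊕ J_1(4)

The characteristic polynomial is
  det(x·I − A) = x^4 - 16*x^3 + 96*x^2 - 256*x + 256 = (x - 4)^4

Eigenvalues and multiplicities (the geometric multiplicity of λ is n − rank(A − λI), which equals the number of Jordan blocks for λ):
  λ = 4: algebraic multiplicity = 4, geometric multiplicity = 3

Determining the block sizes for each eigenvalue:
  λ = 4: 3 blocks summing to 4 forces exactly one block of size 2 and the rest size 1 → block sizes [2, 1, 1]

Assembling the blocks gives a Jordan form
J =
  [4, 1, 0, 0]
  [0, 4, 0, 0]
  [0, 0, 4, 0]
  [0, 0, 0, 4]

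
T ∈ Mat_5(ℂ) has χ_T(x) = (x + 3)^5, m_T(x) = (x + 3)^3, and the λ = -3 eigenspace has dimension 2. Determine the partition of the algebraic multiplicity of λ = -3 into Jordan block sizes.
Block sizes for λ = -3: [3, 2]

Step 1 — from the characteristic polynomial, algebraic multiplicity of λ = -3 is 5. From dim ker(T − (-3)·I) = 2, there are exactly 2 Jordan blocks for λ = -3.
Step 2 — from the minimal polynomial, the factor (x + 3)^3 tells us the largest block for λ = -3 has size 3.
Step 3 — with total size 5, 2 blocks, and largest block 3, the block sizes (in nonincreasing order) are [3, 2].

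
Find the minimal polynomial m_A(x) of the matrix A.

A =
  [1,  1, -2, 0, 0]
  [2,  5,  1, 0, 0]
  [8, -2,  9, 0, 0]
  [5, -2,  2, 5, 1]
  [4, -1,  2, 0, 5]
x^3 - 15*x^2 + 75*x - 125

The characteristic polynomial is χ_A(x) = (x - 5)^5, so the eigenvalues are known. The minimal polynomial is
  m_A(x) = Π_λ (x − λ)^{k_λ}
where k_λ is the size of the *largest* Jordan block for λ (equivalently, the smallest k with (A − λI)^k v = 0 for every generalised eigenvector v of λ).

  λ = 5: largest Jordan block has size 3, contributing (x − 5)^3

So m_A(x) = (x - 5)^3 = x^3 - 15*x^2 + 75*x - 125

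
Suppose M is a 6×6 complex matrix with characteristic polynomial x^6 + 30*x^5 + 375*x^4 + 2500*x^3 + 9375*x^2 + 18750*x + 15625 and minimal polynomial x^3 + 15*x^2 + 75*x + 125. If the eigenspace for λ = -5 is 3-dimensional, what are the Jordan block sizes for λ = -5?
Block sizes for λ = -5: [3, 2, 1]

Step 1 — from the characteristic polynomial, algebraic multiplicity of λ = -5 is 6. From dim ker(M − (-5)·I) = 3, there are exactly 3 Jordan blocks for λ = -5.
Step 2 — from the minimal polynomial, the factor (x + 5)^3 tells us the largest block for λ = -5 has size 3.
Step 3 — with total size 6, 3 blocks, and largest block 3, the block sizes (in nonincreasing order) are [3, 2, 1].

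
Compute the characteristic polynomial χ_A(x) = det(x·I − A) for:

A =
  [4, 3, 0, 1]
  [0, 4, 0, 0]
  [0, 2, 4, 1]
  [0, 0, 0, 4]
x^4 - 16*x^3 + 96*x^2 - 256*x + 256

Expanding det(x·I − A) (e.g. by cofactor expansion or by noting that A is similar to its Jordan form J, which has the same characteristic polynomial as A) gives
  χ_A(x) = x^4 - 16*x^3 + 96*x^2 - 256*x + 256
which factors as (x - 4)^4. The eigenvalues (with algebraic multiplicities) are λ = 4 with multiplicity 4.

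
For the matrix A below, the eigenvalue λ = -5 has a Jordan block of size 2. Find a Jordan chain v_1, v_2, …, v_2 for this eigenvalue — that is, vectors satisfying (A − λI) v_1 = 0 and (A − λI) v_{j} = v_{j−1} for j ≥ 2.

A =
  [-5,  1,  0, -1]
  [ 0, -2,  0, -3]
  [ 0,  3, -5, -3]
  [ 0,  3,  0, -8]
A Jordan chain for λ = -5 of length 2:
v_1 = (1, 3, 3, 3)ᵀ
v_2 = (0, 1, 0, 0)ᵀ

Let N = A − (-5)·I. We want v_2 with N^2 v_2 = 0 but N^1 v_2 ≠ 0; then v_{j-1} := N · v_j for j = 2, …, 2.

Pick v_2 = (0, 1, 0, 0)ᵀ.
Then v_1 = N · v_2 = (1, 3, 3, 3)ᵀ.

Sanity check: (A − (-5)·I) v_1 = (0, 0, 0, 0)ᵀ = 0. ✓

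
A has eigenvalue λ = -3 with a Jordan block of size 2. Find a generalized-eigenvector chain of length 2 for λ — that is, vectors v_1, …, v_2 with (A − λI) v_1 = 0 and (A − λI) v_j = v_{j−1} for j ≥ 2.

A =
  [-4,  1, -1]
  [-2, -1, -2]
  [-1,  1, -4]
A Jordan chain for λ = -3 of length 2:
v_1 = (-1, -2, -1)ᵀ
v_2 = (1, 0, 0)ᵀ

Let N = A − (-3)·I. We want v_2 with N^2 v_2 = 0 but N^1 v_2 ≠ 0; then v_{j-1} := N · v_j for j = 2, …, 2.

Pick v_2 = (1, 0, 0)ᵀ.
Then v_1 = N · v_2 = (-1, -2, -1)ᵀ.

Sanity check: (A − (-3)·I) v_1 = (0, 0, 0)ᵀ = 0. ✓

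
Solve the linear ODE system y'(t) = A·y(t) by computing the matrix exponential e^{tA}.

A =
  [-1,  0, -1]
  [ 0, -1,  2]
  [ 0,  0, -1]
e^{tA} =
  [exp(-t), 0, -t*exp(-t)]
  [0, exp(-t), 2*t*exp(-t)]
  [0, 0, exp(-t)]

Strategy: write A = P · J · P⁻¹ where J is a Jordan canonical form, so e^{tA} = P · e^{tJ} · P⁻¹, and e^{tJ} can be computed block-by-block.

A has Jordan form
J =
  [-1,  1,  0]
  [ 0, -1,  0]
  [ 0,  0, -1]
(up to reordering of blocks).

Per-block formulas:
  For a 2×2 Jordan block J_2(-1): exp(t · J_2(-1)) = e^(-1t)·(I + t·N), where N is the 2×2 nilpotent shift.
  For a 1×1 block at λ = -1: exp(t · [-1]) = [e^(-1t)].

After assembling e^{tJ} and conjugating by P, we get:

e^{tA} =
  [exp(-t), 0, -t*exp(-t)]
  [0, exp(-t), 2*t*exp(-t)]
  [0, 0, exp(-t)]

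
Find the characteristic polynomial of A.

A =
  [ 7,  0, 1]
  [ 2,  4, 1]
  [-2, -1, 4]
x^3 - 15*x^2 + 75*x - 125

Expanding det(x·I − A) (e.g. by cofactor expansion or by noting that A is similar to its Jordan form J, which has the same characteristic polynomial as A) gives
  χ_A(x) = x^3 - 15*x^2 + 75*x - 125
which factors as (x - 5)^3. The eigenvalues (with algebraic multiplicities) are λ = 5 with multiplicity 3.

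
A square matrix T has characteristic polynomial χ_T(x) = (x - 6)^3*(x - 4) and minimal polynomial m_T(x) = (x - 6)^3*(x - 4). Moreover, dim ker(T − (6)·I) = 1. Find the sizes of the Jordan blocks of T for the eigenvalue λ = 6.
Block sizes for λ = 6: [3]

Step 1 — from the characteristic polynomial, algebraic multiplicity of λ = 6 is 3. From dim ker(T − (6)·I) = 1, there are exactly 1 Jordan blocks for λ = 6.
Step 2 — from the minimal polynomial, the factor (x − 6)^3 tells us the largest block for λ = 6 has size 3.
Step 3 — with total size 3, 1 blocks, and largest block 3, the block sizes (in nonincreasing order) are [3].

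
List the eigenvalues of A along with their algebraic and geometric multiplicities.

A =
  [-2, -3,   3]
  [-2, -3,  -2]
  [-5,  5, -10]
λ = -5: alg = 3, geom = 2

Step 1 — factor the characteristic polynomial to read off the algebraic multiplicities:
  χ_A(x) = (x + 5)^3

Step 2 — compute geometric multiplicities via the rank-nullity identity g(λ) = n − rank(A − λI):
  rank(A − (-5)·I) = 1, so dim ker(A − (-5)·I) = n − 1 = 2

Summary:
  λ = -5: algebraic multiplicity = 3, geometric multiplicity = 2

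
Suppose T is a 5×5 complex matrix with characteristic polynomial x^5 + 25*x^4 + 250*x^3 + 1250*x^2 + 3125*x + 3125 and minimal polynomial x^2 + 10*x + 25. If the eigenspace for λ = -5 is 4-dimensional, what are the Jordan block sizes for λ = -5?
Block sizes for λ = -5: [2, 1, 1, 1]

Step 1 — from the characteristic polynomial, algebraic multiplicity of λ = -5 is 5. From dim ker(T − (-5)·I) = 4, there are exactly 4 Jordan blocks for λ = -5.
Step 2 — from the minimal polynomial, the factor (x + 5)^2 tells us the largest block for λ = -5 has size 2.
Step 3 — with total size 5, 4 blocks, and largest block 2, the block sizes (in nonincreasing order) are [2, 1, 1, 1].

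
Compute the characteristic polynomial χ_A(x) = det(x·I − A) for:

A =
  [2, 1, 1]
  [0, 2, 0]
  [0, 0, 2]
x^3 - 6*x^2 + 12*x - 8

Expanding det(x·I − A) (e.g. by cofactor expansion or by noting that A is similar to its Jordan form J, which has the same characteristic polynomial as A) gives
  χ_A(x) = x^3 - 6*x^2 + 12*x - 8
which factors as (x - 2)^3. The eigenvalues (with algebraic multiplicities) are λ = 2 with multiplicity 3.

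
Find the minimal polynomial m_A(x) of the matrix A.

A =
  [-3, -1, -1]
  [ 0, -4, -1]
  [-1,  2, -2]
x^3 + 9*x^2 + 27*x + 27

The characteristic polynomial is χ_A(x) = (x + 3)^3, so the eigenvalues are known. The minimal polynomial is
  m_A(x) = Π_λ (x − λ)^{k_λ}
where k_λ is the size of the *largest* Jordan block for λ (equivalently, the smallest k with (A − λI)^k v = 0 for every generalised eigenvector v of λ).

  λ = -3: largest Jordan block has size 3, contributing (x + 3)^3

So m_A(x) = (x + 3)^3 = x^3 + 9*x^2 + 27*x + 27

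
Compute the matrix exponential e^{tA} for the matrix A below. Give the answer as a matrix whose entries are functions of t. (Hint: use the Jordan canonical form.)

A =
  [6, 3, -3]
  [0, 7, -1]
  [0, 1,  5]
e^{tA} =
  [exp(6*t), 3*t*exp(6*t), -3*t*exp(6*t)]
  [0, t*exp(6*t) + exp(6*t), -t*exp(6*t)]
  [0, t*exp(6*t), -t*exp(6*t) + exp(6*t)]

Strategy: write A = P · J · P⁻¹ where J is a Jordan canonical form, so e^{tA} = P · e^{tJ} · P⁻¹, and e^{tJ} can be computed block-by-block.

A has Jordan form
J =
  [6, 1, 0]
  [0, 6, 0]
  [0, 0, 6]
(up to reordering of blocks).

Per-block formulas:
  For a 2×2 Jordan block J_2(6): exp(t · J_2(6)) = e^(6t)·(I + t·N), where N is the 2×2 nilpotent shift.
  For a 1×1 block at λ = 6: exp(t · [6]) = [e^(6t)].

After assembling e^{tJ} and conjugating by P, we get:

e^{tA} =
  [exp(6*t), 3*t*exp(6*t), -3*t*exp(6*t)]
  [0, t*exp(6*t) + exp(6*t), -t*exp(6*t)]
  [0, t*exp(6*t), -t*exp(6*t) + exp(6*t)]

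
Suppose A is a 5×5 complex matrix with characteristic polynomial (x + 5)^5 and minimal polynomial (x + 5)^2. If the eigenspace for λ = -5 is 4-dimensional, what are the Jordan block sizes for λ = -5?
Block sizes for λ = -5: [2, 1, 1, 1]

Step 1 — from the characteristic polynomial, algebraic multiplicity of λ = -5 is 5. From dim ker(A − (-5)·I) = 4, there are exactly 4 Jordan blocks for λ = -5.
Step 2 — from the minimal polynomial, the factor (x + 5)^2 tells us the largest block for λ = -5 has size 2.
Step 3 — with total size 5, 4 blocks, and largest block 2, the block sizes (in nonincreasing order) are [2, 1, 1, 1].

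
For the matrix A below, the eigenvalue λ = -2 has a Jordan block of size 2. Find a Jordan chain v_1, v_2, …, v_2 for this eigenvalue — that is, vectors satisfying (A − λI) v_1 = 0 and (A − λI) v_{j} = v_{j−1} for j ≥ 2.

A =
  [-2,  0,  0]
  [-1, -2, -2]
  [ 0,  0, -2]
A Jordan chain for λ = -2 of length 2:
v_1 = (0, -1, 0)ᵀ
v_2 = (1, 0, 0)ᵀ

Let N = A − (-2)·I. We want v_2 with N^2 v_2 = 0 but N^1 v_2 ≠ 0; then v_{j-1} := N · v_j for j = 2, …, 2.

Pick v_2 = (1, 0, 0)ᵀ.
Then v_1 = N · v_2 = (0, -1, 0)ᵀ.

Sanity check: (A − (-2)·I) v_1 = (0, 0, 0)ᵀ = 0. ✓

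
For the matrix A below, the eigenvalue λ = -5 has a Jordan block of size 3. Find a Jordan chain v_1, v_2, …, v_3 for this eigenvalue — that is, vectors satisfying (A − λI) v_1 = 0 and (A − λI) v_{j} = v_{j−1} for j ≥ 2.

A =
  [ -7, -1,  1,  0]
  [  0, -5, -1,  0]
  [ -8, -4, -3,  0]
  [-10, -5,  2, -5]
A Jordan chain for λ = -5 of length 3:
v_1 = (-4, 8, 0, 4)ᵀ
v_2 = (-2, 0, -8, -10)ᵀ
v_3 = (1, 0, 0, 0)ᵀ

Let N = A − (-5)·I. We want v_3 with N^3 v_3 = 0 but N^2 v_3 ≠ 0; then v_{j-1} := N · v_j for j = 3, …, 2.

Pick v_3 = (1, 0, 0, 0)ᵀ.
Then v_2 = N · v_3 = (-2, 0, -8, -10)ᵀ.
Then v_1 = N · v_2 = (-4, 8, 0, 4)ᵀ.

Sanity check: (A − (-5)·I) v_1 = (0, 0, 0, 0)ᵀ = 0. ✓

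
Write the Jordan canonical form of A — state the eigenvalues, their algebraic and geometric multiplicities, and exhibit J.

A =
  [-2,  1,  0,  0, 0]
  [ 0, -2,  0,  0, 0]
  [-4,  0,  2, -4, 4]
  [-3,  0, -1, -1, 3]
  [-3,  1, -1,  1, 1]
J_2(-2) ⊕ J_1(-2) ⊕ J_2(2)

The characteristic polynomial is
  det(x·I − A) = x^5 + 2*x^4 - 8*x^3 - 16*x^2 + 16*x + 32 = (x - 2)^2*(x + 2)^3

Eigenvalues and multiplicities (the geometric multiplicity of λ is n − rank(A − λI), which equals the number of Jordan blocks for λ):
  λ = -2: algebraic multiplicity = 3, geometric multiplicity = 2
  λ = 2: algebraic multiplicity = 2, geometric multiplicity = 1

Determining the block sizes for each eigenvalue:
  λ = -2: 2 blocks summing to 3 forces exactly one block of size 2 and the rest size 1 → block sizes [2, 1]
  λ = 2: one block (gm = 1), so the single block has size am = 2 → block sizes [2]

Assembling the blocks gives a Jordan form
J =
  [-2,  1,  0, 0, 0]
  [ 0, -2,  0, 0, 0]
  [ 0,  0, -2, 0, 0]
  [ 0,  0,  0, 2, 1]
  [ 0,  0,  0, 0, 2]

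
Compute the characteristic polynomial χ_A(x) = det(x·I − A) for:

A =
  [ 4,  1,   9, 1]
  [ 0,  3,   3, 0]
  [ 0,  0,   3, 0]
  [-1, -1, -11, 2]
x^4 - 12*x^3 + 54*x^2 - 108*x + 81

Expanding det(x·I − A) (e.g. by cofactor expansion or by noting that A is similar to its Jordan form J, which has the same characteristic polynomial as A) gives
  χ_A(x) = x^4 - 12*x^3 + 54*x^2 - 108*x + 81
which factors as (x - 3)^4. The eigenvalues (with algebraic multiplicities) are λ = 3 with multiplicity 4.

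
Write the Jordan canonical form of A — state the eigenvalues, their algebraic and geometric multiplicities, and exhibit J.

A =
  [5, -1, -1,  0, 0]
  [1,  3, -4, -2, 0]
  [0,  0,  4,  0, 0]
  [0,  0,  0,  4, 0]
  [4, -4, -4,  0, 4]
J_3(4) ⊕ J_1(4) ⊕ J_1(4)

The characteristic polynomial is
  det(x·I − A) = x^5 - 20*x^4 + 160*x^3 - 640*x^2 + 1280*x - 1024 = (x - 4)^5

Eigenvalues and multiplicities (the geometric multiplicity of λ is n − rank(A − λI), which equals the number of Jordan blocks for λ):
  λ = 4: algebraic multiplicity = 5, geometric multiplicity = 3

Determining the block sizes for each eigenvalue:
  λ = 4: with am = 5 and gm = 3, the partition is not yet determined (e.g. several partitions of 5 into 3 parts exist). Let N = A − (4)·I. Computing rank(N^1) = 2, rank(N^2) = 1, rank(N^3) = 0; the number of blocks of size ≥ j is rank(N^{j−1}) − rank(N^j), giving [3, 1, 1]. So we have 1 block(s) of size 3, 2 block(s) of size 1 → block sizes [3, 1, 1]

Assembling the blocks gives a Jordan form
J =
  [4, 1, 0, 0, 0]
  [0, 4, 1, 0, 0]
  [0, 0, 4, 0, 0]
  [0, 0, 0, 4, 0]
  [0, 0, 0, 0, 4]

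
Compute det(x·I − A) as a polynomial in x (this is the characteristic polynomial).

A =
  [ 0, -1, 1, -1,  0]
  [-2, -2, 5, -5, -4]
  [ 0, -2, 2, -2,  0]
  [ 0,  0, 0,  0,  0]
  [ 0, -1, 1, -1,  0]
x^5

Expanding det(x·I − A) (e.g. by cofactor expansion or by noting that A is similar to its Jordan form J, which has the same characteristic polynomial as A) gives
  χ_A(x) = x^5
which factors as x^5. The eigenvalues (with algebraic multiplicities) are λ = 0 with multiplicity 5.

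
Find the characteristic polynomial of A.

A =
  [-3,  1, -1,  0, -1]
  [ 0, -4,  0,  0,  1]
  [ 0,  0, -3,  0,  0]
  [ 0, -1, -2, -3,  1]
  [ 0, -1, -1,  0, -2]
x^5 + 15*x^4 + 90*x^3 + 270*x^2 + 405*x + 243

Expanding det(x·I − A) (e.g. by cofactor expansion or by noting that A is similar to its Jordan form J, which has the same characteristic polynomial as A) gives
  χ_A(x) = x^5 + 15*x^4 + 90*x^3 + 270*x^2 + 405*x + 243
which factors as (x + 3)^5. The eigenvalues (with algebraic multiplicities) are λ = -3 with multiplicity 5.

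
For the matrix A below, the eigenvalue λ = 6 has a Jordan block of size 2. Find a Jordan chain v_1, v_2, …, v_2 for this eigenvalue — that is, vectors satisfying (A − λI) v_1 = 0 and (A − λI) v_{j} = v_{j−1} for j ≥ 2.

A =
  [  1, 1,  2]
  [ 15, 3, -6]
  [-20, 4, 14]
A Jordan chain for λ = 6 of length 2:
v_1 = (-5, 15, -20)ᵀ
v_2 = (1, 0, 0)ᵀ

Let N = A − (6)·I. We want v_2 with N^2 v_2 = 0 but N^1 v_2 ≠ 0; then v_{j-1} := N · v_j for j = 2, …, 2.

Pick v_2 = (1, 0, 0)ᵀ.
Then v_1 = N · v_2 = (-5, 15, -20)ᵀ.

Sanity check: (A − (6)·I) v_1 = (0, 0, 0)ᵀ = 0. ✓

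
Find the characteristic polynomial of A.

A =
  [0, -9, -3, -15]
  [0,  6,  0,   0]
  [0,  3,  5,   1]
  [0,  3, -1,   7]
x^4 - 18*x^3 + 108*x^2 - 216*x

Expanding det(x·I − A) (e.g. by cofactor expansion or by noting that A is similar to its Jordan form J, which has the same characteristic polynomial as A) gives
  χ_A(x) = x^4 - 18*x^3 + 108*x^2 - 216*x
which factors as x*(x - 6)^3. The eigenvalues (with algebraic multiplicities) are λ = 0 with multiplicity 1, λ = 6 with multiplicity 3.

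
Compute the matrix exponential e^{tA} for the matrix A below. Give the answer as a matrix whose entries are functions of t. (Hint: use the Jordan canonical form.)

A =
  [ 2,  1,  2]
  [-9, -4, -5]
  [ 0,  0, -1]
e^{tA} =
  [3*t*exp(-t) + exp(-t), t*exp(-t), t^2*exp(-t)/2 + 2*t*exp(-t)]
  [-9*t*exp(-t), -3*t*exp(-t) + exp(-t), -3*t^2*exp(-t)/2 - 5*t*exp(-t)]
  [0, 0, exp(-t)]

Strategy: write A = P · J · P⁻¹ where J is a Jordan canonical form, so e^{tA} = P · e^{tJ} · P⁻¹, and e^{tJ} can be computed block-by-block.

A has Jordan form
J =
  [-1,  1,  0]
  [ 0, -1,  1]
  [ 0,  0, -1]
(up to reordering of blocks).

Per-block formulas:
  For a 3×3 Jordan block J_3(-1): exp(t · J_3(-1)) = e^(-1t)·(I + t·N + (t^2/2)·N^2), where N is the 3×3 nilpotent shift.

After assembling e^{tJ} and conjugating by P, we get:

e^{tA} =
  [3*t*exp(-t) + exp(-t), t*exp(-t), t^2*exp(-t)/2 + 2*t*exp(-t)]
  [-9*t*exp(-t), -3*t*exp(-t) + exp(-t), -3*t^2*exp(-t)/2 - 5*t*exp(-t)]
  [0, 0, exp(-t)]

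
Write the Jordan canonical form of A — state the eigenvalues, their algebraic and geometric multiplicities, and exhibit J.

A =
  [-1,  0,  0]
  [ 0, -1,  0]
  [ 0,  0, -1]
J_1(-1) ⊕ J_1(-1) ⊕ J_1(-1)

The characteristic polynomial is
  det(x·I − A) = x^3 + 3*x^2 + 3*x + 1 = (x + 1)^3

Eigenvalues and multiplicities (the geometric multiplicity of λ is n − rank(A − λI), which equals the number of Jordan blocks for λ):
  λ = -1: algebraic multiplicity = 3, geometric multiplicity = 3

Determining the block sizes for each eigenvalue:
  λ = -1: gm = am = 3, so every block has size 1 → block sizes [1, 1, 1]

Assembling the blocks gives a Jordan form
J =
  [-1,  0,  0]
  [ 0, -1,  0]
  [ 0,  0, -1]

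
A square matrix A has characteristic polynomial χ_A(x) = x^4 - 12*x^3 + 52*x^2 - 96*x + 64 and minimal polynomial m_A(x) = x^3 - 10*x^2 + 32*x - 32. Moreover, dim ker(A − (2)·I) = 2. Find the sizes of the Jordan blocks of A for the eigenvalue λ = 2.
Block sizes for λ = 2: [1, 1]

Step 1 — from the characteristic polynomial, algebraic multiplicity of λ = 2 is 2. From dim ker(A − (2)·I) = 2, there are exactly 2 Jordan blocks for λ = 2.
Step 2 — from the minimal polynomial, the factor (x − 2) tells us the largest block for λ = 2 has size 1.
Step 3 — with total size 2, 2 blocks, and largest block 1, the block sizes (in nonincreasing order) are [1, 1].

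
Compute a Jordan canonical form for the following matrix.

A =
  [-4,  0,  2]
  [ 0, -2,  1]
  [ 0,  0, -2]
J_1(-4) ⊕ J_2(-2)

The characteristic polynomial is
  det(x·I − A) = x^3 + 8*x^2 + 20*x + 16 = (x + 2)^2*(x + 4)

Eigenvalues and multiplicities (the geometric multiplicity of λ is n − rank(A − λI), which equals the number of Jordan blocks for λ):
  λ = -4: algebraic multiplicity = 1, geometric multiplicity = 1
  λ = -2: algebraic multiplicity = 2, geometric multiplicity = 1

Determining the block sizes for each eigenvalue:
  λ = -4: one block (gm = 1), so the single block has size am = 1 → block sizes [1]
  λ = -2: one block (gm = 1), so the single block has size am = 2 → block sizes [2]

Assembling the blocks gives a Jordan form
J =
  [-4,  0,  0]
  [ 0, -2,  1]
  [ 0,  0, -2]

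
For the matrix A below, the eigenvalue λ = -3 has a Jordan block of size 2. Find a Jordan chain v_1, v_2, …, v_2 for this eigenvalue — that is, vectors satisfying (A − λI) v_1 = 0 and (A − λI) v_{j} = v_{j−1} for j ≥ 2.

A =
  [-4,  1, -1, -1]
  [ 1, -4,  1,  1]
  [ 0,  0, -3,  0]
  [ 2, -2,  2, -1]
A Jordan chain for λ = -3 of length 2:
v_1 = (-1, 1, 0, 2)ᵀ
v_2 = (1, 0, 0, 0)ᵀ

Let N = A − (-3)·I. We want v_2 with N^2 v_2 = 0 but N^1 v_2 ≠ 0; then v_{j-1} := N · v_j for j = 2, …, 2.

Pick v_2 = (1, 0, 0, 0)ᵀ.
Then v_1 = N · v_2 = (-1, 1, 0, 2)ᵀ.

Sanity check: (A − (-3)·I) v_1 = (0, 0, 0, 0)ᵀ = 0. ✓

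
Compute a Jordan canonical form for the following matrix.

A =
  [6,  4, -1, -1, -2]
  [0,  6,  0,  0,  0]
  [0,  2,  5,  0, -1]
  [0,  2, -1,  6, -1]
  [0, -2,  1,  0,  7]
J_2(6) ⊕ J_2(6) ⊕ J_1(6)

The characteristic polynomial is
  det(x·I − A) = x^5 - 30*x^4 + 360*x^3 - 2160*x^2 + 6480*x - 7776 = (x - 6)^5

Eigenvalues and multiplicities (the geometric multiplicity of λ is n − rank(A − λI), which equals the number of Jordan blocks for λ):
  λ = 6: algebraic multiplicity = 5, geometric multiplicity = 3

Determining the block sizes for each eigenvalue:
  λ = 6: with am = 5 and gm = 3, the partition is not yet determined (e.g. several partitions of 5 into 3 parts exist). Let N = A − (6)·I. Computing rank(N^1) = 2, rank(N^2) = 0; the number of blocks of size ≥ j is rank(N^{j−1}) − rank(N^j), giving [3, 2]. So we have 2 block(s) of size 2, 1 block(s) of size 1 → block sizes [2, 2, 1]

Assembling the blocks gives a Jordan form
J =
  [6, 1, 0, 0, 0]
  [0, 6, 0, 0, 0]
  [0, 0, 6, 1, 0]
  [0, 0, 0, 6, 0]
  [0, 0, 0, 0, 6]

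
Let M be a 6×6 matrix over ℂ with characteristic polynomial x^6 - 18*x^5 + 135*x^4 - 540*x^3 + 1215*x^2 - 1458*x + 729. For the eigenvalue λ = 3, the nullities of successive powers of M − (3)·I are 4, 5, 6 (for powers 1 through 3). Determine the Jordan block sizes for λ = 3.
Block sizes for λ = 3: [3, 1, 1, 1]

From the dimensions of kernels of powers, the number of Jordan blocks of size at least j is d_j − d_{j−1} where d_j = dim ker(N^j) (with d_0 = 0). Computing the differences gives [4, 1, 1].
The number of blocks of size exactly k is (#blocks of size ≥ k) − (#blocks of size ≥ k + 1), so the partition is: 3 block(s) of size 1, 1 block(s) of size 3.
In nonincreasing order the block sizes are [3, 1, 1, 1].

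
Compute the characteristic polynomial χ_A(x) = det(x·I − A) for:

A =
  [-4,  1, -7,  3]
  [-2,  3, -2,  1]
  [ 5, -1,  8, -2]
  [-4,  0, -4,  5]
x^4 - 12*x^3 + 54*x^2 - 108*x + 81

Expanding det(x·I − A) (e.g. by cofactor expansion or by noting that A is similar to its Jordan form J, which has the same characteristic polynomial as A) gives
  χ_A(x) = x^4 - 12*x^3 + 54*x^2 - 108*x + 81
which factors as (x - 3)^4. The eigenvalues (with algebraic multiplicities) are λ = 3 with multiplicity 4.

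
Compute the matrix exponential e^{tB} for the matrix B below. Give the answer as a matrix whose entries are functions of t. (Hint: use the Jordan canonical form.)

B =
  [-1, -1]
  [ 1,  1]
e^{tB} =
  [1 - t, -t]
  [t, t + 1]

Strategy: write B = P · J · P⁻¹ where J is a Jordan canonical form, so e^{tB} = P · e^{tJ} · P⁻¹, and e^{tJ} can be computed block-by-block.

B has Jordan form
J =
  [0, 1]
  [0, 0]
(up to reordering of blocks).

Per-block formulas:
  For a 2×2 Jordan block J_2(0): exp(t · J_2(0)) = e^(0t)·(I + t·N), where N is the 2×2 nilpotent shift.

After assembling e^{tJ} and conjugating by P, we get:

e^{tB} =
  [1 - t, -t]
  [t, t + 1]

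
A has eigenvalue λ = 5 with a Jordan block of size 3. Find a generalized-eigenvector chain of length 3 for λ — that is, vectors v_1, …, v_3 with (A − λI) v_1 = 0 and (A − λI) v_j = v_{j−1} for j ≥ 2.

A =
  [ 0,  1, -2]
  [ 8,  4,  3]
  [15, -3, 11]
A Jordan chain for λ = 5 of length 3:
v_1 = (3, -3, -9)ᵀ
v_2 = (-5, 8, 15)ᵀ
v_3 = (1, 0, 0)ᵀ

Let N = A − (5)·I. We want v_3 with N^3 v_3 = 0 but N^2 v_3 ≠ 0; then v_{j-1} := N · v_j for j = 3, …, 2.

Pick v_3 = (1, 0, 0)ᵀ.
Then v_2 = N · v_3 = (-5, 8, 15)ᵀ.
Then v_1 = N · v_2 = (3, -3, -9)ᵀ.

Sanity check: (A − (5)·I) v_1 = (0, 0, 0)ᵀ = 0. ✓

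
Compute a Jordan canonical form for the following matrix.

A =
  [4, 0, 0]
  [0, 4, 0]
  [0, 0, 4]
J_1(4) ⊕ J_1(4) ⊕ J_1(4)

The characteristic polynomial is
  det(x·I − A) = x^3 - 12*x^2 + 48*x - 64 = (x - 4)^3

Eigenvalues and multiplicities (the geometric multiplicity of λ is n − rank(A − λI), which equals the number of Jordan blocks for λ):
  λ = 4: algebraic multiplicity = 3, geometric multiplicity = 3

Determining the block sizes for each eigenvalue:
  λ = 4: gm = am = 3, so every block has size 1 → block sizes [1, 1, 1]

Assembling the blocks gives a Jordan form
J =
  [4, 0, 0]
  [0, 4, 0]
  [0, 0, 4]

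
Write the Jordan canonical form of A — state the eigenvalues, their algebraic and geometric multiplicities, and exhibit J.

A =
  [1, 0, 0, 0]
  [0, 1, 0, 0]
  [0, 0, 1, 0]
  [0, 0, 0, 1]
J_1(1) ⊕ J_1(1) ⊕ J_1(1) ⊕ J_1(1)

The characteristic polynomial is
  det(x·I − A) = x^4 - 4*x^3 + 6*x^2 - 4*x + 1 = (x - 1)^4

Eigenvalues and multiplicities (the geometric multiplicity of λ is n − rank(A − λI), which equals the number of Jordan blocks for λ):
  λ = 1: algebraic multiplicity = 4, geometric multiplicity = 4

Determining the block sizes for each eigenvalue:
  λ = 1: gm = am = 4, so every block has size 1 → block sizes [1, 1, 1, 1]

Assembling the blocks gives a Jordan form
J =
  [1, 0, 0, 0]
  [0, 1, 0, 0]
  [0, 0, 1, 0]
  [0, 0, 0, 1]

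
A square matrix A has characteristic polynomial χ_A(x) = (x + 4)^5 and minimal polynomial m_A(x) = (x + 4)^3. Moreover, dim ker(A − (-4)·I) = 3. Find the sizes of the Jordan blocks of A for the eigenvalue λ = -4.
Block sizes for λ = -4: [3, 1, 1]

Step 1 — from the characteristic polynomial, algebraic multiplicity of λ = -4 is 5. From dim ker(A − (-4)·I) = 3, there are exactly 3 Jordan blocks for λ = -4.
Step 2 — from the minimal polynomial, the factor (x + 4)^3 tells us the largest block for λ = -4 has size 3.
Step 3 — with total size 5, 3 blocks, and largest block 3, the block sizes (in nonincreasing order) are [3, 1, 1].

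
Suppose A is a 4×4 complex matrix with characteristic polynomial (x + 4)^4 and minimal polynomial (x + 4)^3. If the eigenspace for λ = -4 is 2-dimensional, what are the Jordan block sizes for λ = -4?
Block sizes for λ = -4: [3, 1]

Step 1 — from the characteristic polynomial, algebraic multiplicity of λ = -4 is 4. From dim ker(A − (-4)·I) = 2, there are exactly 2 Jordan blocks for λ = -4.
Step 2 — from the minimal polynomial, the factor (x + 4)^3 tells us the largest block for λ = -4 has size 3.
Step 3 — with total size 4, 2 blocks, and largest block 3, the block sizes (in nonincreasing order) are [3, 1].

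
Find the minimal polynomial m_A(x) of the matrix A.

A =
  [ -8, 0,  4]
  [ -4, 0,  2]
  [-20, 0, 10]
x^2 - 2*x

The characteristic polynomial is χ_A(x) = x^2*(x - 2), so the eigenvalues are known. The minimal polynomial is
  m_A(x) = Π_λ (x − λ)^{k_λ}
where k_λ is the size of the *largest* Jordan block for λ (equivalently, the smallest k with (A − λI)^k v = 0 for every generalised eigenvector v of λ).

  λ = 0: largest Jordan block has size 1, contributing (x − 0)
  λ = 2: largest Jordan block has size 1, contributing (x − 2)

So m_A(x) = x*(x - 2) = x^2 - 2*x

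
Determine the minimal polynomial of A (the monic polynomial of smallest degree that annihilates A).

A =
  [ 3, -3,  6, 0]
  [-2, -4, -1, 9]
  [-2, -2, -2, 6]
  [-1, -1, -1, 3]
x^3

The characteristic polynomial is χ_A(x) = x^4, so the eigenvalues are known. The minimal polynomial is
  m_A(x) = Π_λ (x − λ)^{k_λ}
where k_λ is the size of the *largest* Jordan block for λ (equivalently, the smallest k with (A − λI)^k v = 0 for every generalised eigenvector v of λ).

  λ = 0: largest Jordan block has size 3, contributing (x − 0)^3

So m_A(x) = x^3 = x^3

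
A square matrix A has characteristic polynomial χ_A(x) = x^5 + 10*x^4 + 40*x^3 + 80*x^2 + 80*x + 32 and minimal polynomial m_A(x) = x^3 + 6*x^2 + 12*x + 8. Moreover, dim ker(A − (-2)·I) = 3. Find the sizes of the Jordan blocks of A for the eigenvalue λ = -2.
Block sizes for λ = -2: [3, 1, 1]

Step 1 — from the characteristic polynomial, algebraic multiplicity of λ = -2 is 5. From dim ker(A − (-2)·I) = 3, there are exactly 3 Jordan blocks for λ = -2.
Step 2 — from the minimal polynomial, the factor (x + 2)^3 tells us the largest block for λ = -2 has size 3.
Step 3 — with total size 5, 3 blocks, and largest block 3, the block sizes (in nonincreasing order) are [3, 1, 1].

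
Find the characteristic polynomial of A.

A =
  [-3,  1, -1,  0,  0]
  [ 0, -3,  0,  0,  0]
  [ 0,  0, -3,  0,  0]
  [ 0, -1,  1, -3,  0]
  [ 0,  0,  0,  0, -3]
x^5 + 15*x^4 + 90*x^3 + 270*x^2 + 405*x + 243

Expanding det(x·I − A) (e.g. by cofactor expansion or by noting that A is similar to its Jordan form J, which has the same characteristic polynomial as A) gives
  χ_A(x) = x^5 + 15*x^4 + 90*x^3 + 270*x^2 + 405*x + 243
which factors as (x + 3)^5. The eigenvalues (with algebraic multiplicities) are λ = -3 with multiplicity 5.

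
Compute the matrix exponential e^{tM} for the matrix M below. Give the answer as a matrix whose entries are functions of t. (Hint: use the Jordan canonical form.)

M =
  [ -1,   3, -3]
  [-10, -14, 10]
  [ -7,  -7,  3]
e^{tM} =
  [3*t*exp(-4*t) + exp(-4*t), 3*t*exp(-4*t), -3*t*exp(-4*t)]
  [-10*t*exp(-4*t), -10*t*exp(-4*t) + exp(-4*t), 10*t*exp(-4*t)]
  [-7*t*exp(-4*t), -7*t*exp(-4*t), 7*t*exp(-4*t) + exp(-4*t)]

Strategy: write M = P · J · P⁻¹ where J is a Jordan canonical form, so e^{tM} = P · e^{tJ} · P⁻¹, and e^{tJ} can be computed block-by-block.

M has Jordan form
J =
  [-4,  1,  0]
  [ 0, -4,  0]
  [ 0,  0, -4]
(up to reordering of blocks).

Per-block formulas:
  For a 1×1 block at λ = -4: exp(t · [-4]) = [e^(-4t)].
  For a 2×2 Jordan block J_2(-4): exp(t · J_2(-4)) = e^(-4t)·(I + t·N), where N is the 2×2 nilpotent shift.

After assembling e^{tJ} and conjugating by P, we get:

e^{tM} =
  [3*t*exp(-4*t) + exp(-4*t), 3*t*exp(-4*t), -3*t*exp(-4*t)]
  [-10*t*exp(-4*t), -10*t*exp(-4*t) + exp(-4*t), 10*t*exp(-4*t)]
  [-7*t*exp(-4*t), -7*t*exp(-4*t), 7*t*exp(-4*t) + exp(-4*t)]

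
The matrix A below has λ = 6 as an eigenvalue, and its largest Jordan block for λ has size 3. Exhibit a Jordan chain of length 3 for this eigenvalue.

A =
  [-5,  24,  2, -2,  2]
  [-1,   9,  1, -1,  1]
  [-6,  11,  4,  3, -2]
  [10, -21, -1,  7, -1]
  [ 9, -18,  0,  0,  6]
A Jordan chain for λ = 6 of length 3:
v_1 = (2, 1, -2, -1, 0)ᵀ
v_2 = (2, 1, -1, -1, 0)ᵀ
v_3 = (2, 1, 0, 0, 0)ᵀ

Let N = A − (6)·I. We want v_3 with N^3 v_3 = 0 but N^2 v_3 ≠ 0; then v_{j-1} := N · v_j for j = 3, …, 2.

Pick v_3 = (2, 1, 0, 0, 0)ᵀ.
Then v_2 = N · v_3 = (2, 1, -1, -1, 0)ᵀ.
Then v_1 = N · v_2 = (2, 1, -2, -1, 0)ᵀ.

Sanity check: (A − (6)·I) v_1 = (0, 0, 0, 0, 0)ᵀ = 0. ✓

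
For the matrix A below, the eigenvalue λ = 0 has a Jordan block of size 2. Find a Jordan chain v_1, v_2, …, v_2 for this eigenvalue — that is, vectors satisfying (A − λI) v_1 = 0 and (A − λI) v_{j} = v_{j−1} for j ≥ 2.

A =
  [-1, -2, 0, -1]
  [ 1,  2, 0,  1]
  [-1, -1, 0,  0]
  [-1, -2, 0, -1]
A Jordan chain for λ = 0 of length 2:
v_1 = (-1, 1, -1, -1)ᵀ
v_2 = (1, 0, 0, 0)ᵀ

Let N = A − (0)·I. We want v_2 with N^2 v_2 = 0 but N^1 v_2 ≠ 0; then v_{j-1} := N · v_j for j = 2, …, 2.

Pick v_2 = (1, 0, 0, 0)ᵀ.
Then v_1 = N · v_2 = (-1, 1, -1, -1)ᵀ.

Sanity check: (A − (0)·I) v_1 = (0, 0, 0, 0)ᵀ = 0. ✓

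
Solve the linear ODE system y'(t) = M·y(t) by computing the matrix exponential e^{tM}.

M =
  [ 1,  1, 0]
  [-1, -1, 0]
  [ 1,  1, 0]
e^{tM} =
  [t + 1, t, 0]
  [-t, 1 - t, 0]
  [t, t, 1]

Strategy: write M = P · J · P⁻¹ where J is a Jordan canonical form, so e^{tM} = P · e^{tJ} · P⁻¹, and e^{tJ} can be computed block-by-block.

M has Jordan form
J =
  [0, 1, 0]
  [0, 0, 0]
  [0, 0, 0]
(up to reordering of blocks).

Per-block formulas:
  For a 1×1 block at λ = 0: exp(t · [0]) = [e^(0t)].
  For a 2×2 Jordan block J_2(0): exp(t · J_2(0)) = e^(0t)·(I + t·N), where N is the 2×2 nilpotent shift.

After assembling e^{tJ} and conjugating by P, we get:

e^{tM} =
  [t + 1, t, 0]
  [-t, 1 - t, 0]
  [t, t, 1]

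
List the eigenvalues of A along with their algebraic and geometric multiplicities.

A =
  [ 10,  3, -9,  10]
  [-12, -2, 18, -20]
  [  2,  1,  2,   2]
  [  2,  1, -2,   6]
λ = 4: alg = 4, geom = 2

Step 1 — factor the characteristic polynomial to read off the algebraic multiplicities:
  χ_A(x) = (x - 4)^4

Step 2 — compute geometric multiplicities via the rank-nullity identity g(λ) = n − rank(A − λI):
  rank(A − (4)·I) = 2, so dim ker(A − (4)·I) = n − 2 = 2

Summary:
  λ = 4: algebraic multiplicity = 4, geometric multiplicity = 2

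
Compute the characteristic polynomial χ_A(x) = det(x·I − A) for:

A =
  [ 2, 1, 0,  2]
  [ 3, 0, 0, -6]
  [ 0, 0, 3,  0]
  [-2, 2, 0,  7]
x^4 - 12*x^3 + 54*x^2 - 108*x + 81

Expanding det(x·I − A) (e.g. by cofactor expansion or by noting that A is similar to its Jordan form J, which has the same characteristic polynomial as A) gives
  χ_A(x) = x^4 - 12*x^3 + 54*x^2 - 108*x + 81
which factors as (x - 3)^4. The eigenvalues (with algebraic multiplicities) are λ = 3 with multiplicity 4.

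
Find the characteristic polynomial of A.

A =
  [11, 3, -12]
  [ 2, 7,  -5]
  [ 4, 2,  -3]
x^3 - 15*x^2 + 75*x - 125

Expanding det(x·I − A) (e.g. by cofactor expansion or by noting that A is similar to its Jordan form J, which has the same characteristic polynomial as A) gives
  χ_A(x) = x^3 - 15*x^2 + 75*x - 125
which factors as (x - 5)^3. The eigenvalues (with algebraic multiplicities) are λ = 5 with multiplicity 3.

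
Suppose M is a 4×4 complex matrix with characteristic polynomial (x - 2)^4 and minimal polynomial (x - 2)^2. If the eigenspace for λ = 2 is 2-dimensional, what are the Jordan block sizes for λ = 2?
Block sizes for λ = 2: [2, 2]

Step 1 — from the characteristic polynomial, algebraic multiplicity of λ = 2 is 4. From dim ker(M − (2)·I) = 2, there are exactly 2 Jordan blocks for λ = 2.
Step 2 — from the minimal polynomial, the factor (x − 2)^2 tells us the largest block for λ = 2 has size 2.
Step 3 — with total size 4, 2 blocks, and largest block 2, the block sizes (in nonincreasing order) are [2, 2].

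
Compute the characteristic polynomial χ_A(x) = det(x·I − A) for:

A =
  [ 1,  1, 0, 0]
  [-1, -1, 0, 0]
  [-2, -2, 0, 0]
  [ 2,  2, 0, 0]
x^4

Expanding det(x·I − A) (e.g. by cofactor expansion or by noting that A is similar to its Jordan form J, which has the same characteristic polynomial as A) gives
  χ_A(x) = x^4
which factors as x^4. The eigenvalues (with algebraic multiplicities) are λ = 0 with multiplicity 4.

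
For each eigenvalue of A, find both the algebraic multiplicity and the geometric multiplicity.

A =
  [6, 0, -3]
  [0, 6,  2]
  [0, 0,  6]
λ = 6: alg = 3, geom = 2

Step 1 — factor the characteristic polynomial to read off the algebraic multiplicities:
  χ_A(x) = (x - 6)^3

Step 2 — compute geometric multiplicities via the rank-nullity identity g(λ) = n − rank(A − λI):
  rank(A − (6)·I) = 1, so dim ker(A − (6)·I) = n − 1 = 2

Summary:
  λ = 6: algebraic multiplicity = 3, geometric multiplicity = 2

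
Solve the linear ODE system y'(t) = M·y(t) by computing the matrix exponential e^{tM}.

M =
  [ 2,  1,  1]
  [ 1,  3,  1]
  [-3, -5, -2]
e^{tM} =
  [-t^2*exp(t)/2 + t*exp(t) + exp(t), -t^2*exp(t) + t*exp(t), -t^2*exp(t)/2 + t*exp(t)]
  [t*exp(t), 2*t*exp(t) + exp(t), t*exp(t)]
  [t^2*exp(t)/2 - 3*t*exp(t), t^2*exp(t) - 5*t*exp(t), t^2*exp(t)/2 - 3*t*exp(t) + exp(t)]

Strategy: write M = P · J · P⁻¹ where J is a Jordan canonical form, so e^{tM} = P · e^{tJ} · P⁻¹, and e^{tJ} can be computed block-by-block.

M has Jordan form
J =
  [1, 1, 0]
  [0, 1, 1]
  [0, 0, 1]
(up to reordering of blocks).

Per-block formulas:
  For a 3×3 Jordan block J_3(1): exp(t · J_3(1)) = e^(1t)·(I + t·N + (t^2/2)·N^2), where N is the 3×3 nilpotent shift.

After assembling e^{tJ} and conjugating by P, we get:

e^{tM} =
  [-t^2*exp(t)/2 + t*exp(t) + exp(t), -t^2*exp(t) + t*exp(t), -t^2*exp(t)/2 + t*exp(t)]
  [t*exp(t), 2*t*exp(t) + exp(t), t*exp(t)]
  [t^2*exp(t)/2 - 3*t*exp(t), t^2*exp(t) - 5*t*exp(t), t^2*exp(t)/2 - 3*t*exp(t) + exp(t)]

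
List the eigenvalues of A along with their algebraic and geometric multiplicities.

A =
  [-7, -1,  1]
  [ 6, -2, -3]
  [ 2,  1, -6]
λ = -5: alg = 3, geom = 2

Step 1 — factor the characteristic polynomial to read off the algebraic multiplicities:
  χ_A(x) = (x + 5)^3

Step 2 — compute geometric multiplicities via the rank-nullity identity g(λ) = n − rank(A − λI):
  rank(A − (-5)·I) = 1, so dim ker(A − (-5)·I) = n − 1 = 2

Summary:
  λ = -5: algebraic multiplicity = 3, geometric multiplicity = 2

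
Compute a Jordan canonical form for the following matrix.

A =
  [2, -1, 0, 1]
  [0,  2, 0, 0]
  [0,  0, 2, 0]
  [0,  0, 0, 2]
J_2(2) ⊕ J_1(2) ⊕ J_1(2)

The characteristic polynomial is
  det(x·I − A) = x^4 - 8*x^3 + 24*x^2 - 32*x + 16 = (x - 2)^4

Eigenvalues and multiplicities (the geometric multiplicity of λ is n − rank(A − λI), which equals the number of Jordan blocks for λ):
  λ = 2: algebraic multiplicity = 4, geometric multiplicity = 3

Determining the block sizes for each eigenvalue:
  λ = 2: 3 blocks summing to 4 forces exactly one block of size 2 and the rest size 1 → block sizes [2, 1, 1]

Assembling the blocks gives a Jordan form
J =
  [2, 1, 0, 0]
  [0, 2, 0, 0]
  [0, 0, 2, 0]
  [0, 0, 0, 2]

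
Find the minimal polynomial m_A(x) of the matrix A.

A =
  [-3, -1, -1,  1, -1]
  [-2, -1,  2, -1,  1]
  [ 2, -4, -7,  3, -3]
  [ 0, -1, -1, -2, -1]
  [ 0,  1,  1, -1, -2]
x^2 + 6*x + 9

The characteristic polynomial is χ_A(x) = (x + 3)^5, so the eigenvalues are known. The minimal polynomial is
  m_A(x) = Π_λ (x − λ)^{k_λ}
where k_λ is the size of the *largest* Jordan block for λ (equivalently, the smallest k with (A − λI)^k v = 0 for every generalised eigenvector v of λ).

  λ = -3: largest Jordan block has size 2, contributing (x + 3)^2

So m_A(x) = (x + 3)^2 = x^2 + 6*x + 9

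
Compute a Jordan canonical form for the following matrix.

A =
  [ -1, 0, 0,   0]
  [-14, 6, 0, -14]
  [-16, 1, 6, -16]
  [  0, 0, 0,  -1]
J_1(-1) ⊕ J_1(-1) ⊕ J_2(6)

The characteristic polynomial is
  det(x·I − A) = x^4 - 10*x^3 + 13*x^2 + 60*x + 36 = (x - 6)^2*(x + 1)^2

Eigenvalues and multiplicities (the geometric multiplicity of λ is n − rank(A − λI), which equals the number of Jordan blocks for λ):
  λ = -1: algebraic multiplicity = 2, geometric multiplicity = 2
  λ = 6: algebraic multiplicity = 2, geometric multiplicity = 1

Determining the block sizes for each eigenvalue:
  λ = -1: gm = am = 2, so every block has size 1 → block sizes [1, 1]
  λ = 6: one block (gm = 1), so the single block has size am = 2 → block sizes [2]

Assembling the blocks gives a Jordan form
J =
  [-1,  0, 0, 0]
  [ 0, -1, 0, 0]
  [ 0,  0, 6, 1]
  [ 0,  0, 0, 6]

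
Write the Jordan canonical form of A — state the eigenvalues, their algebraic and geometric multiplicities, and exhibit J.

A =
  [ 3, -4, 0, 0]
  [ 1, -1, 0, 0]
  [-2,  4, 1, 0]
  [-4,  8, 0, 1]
J_2(1) ⊕ J_1(1) ⊕ J_1(1)

The characteristic polynomial is
  det(x·I − A) = x^4 - 4*x^3 + 6*x^2 - 4*x + 1 = (x - 1)^4

Eigenvalues and multiplicities (the geometric multiplicity of λ is n − rank(A − λI), which equals the number of Jordan blocks for λ):
  λ = 1: algebraic multiplicity = 4, geometric multiplicity = 3

Determining the block sizes for each eigenvalue:
  λ = 1: 3 blocks summing to 4 forces exactly one block of size 2 and the rest size 1 → block sizes [2, 1, 1]

Assembling the blocks gives a Jordan form
J =
  [1, 1, 0, 0]
  [0, 1, 0, 0]
  [0, 0, 1, 0]
  [0, 0, 0, 1]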